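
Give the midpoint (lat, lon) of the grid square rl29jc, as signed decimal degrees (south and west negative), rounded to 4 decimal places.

29.1042, 164.7917

Field R=17, L=11: +17·20° lon, +11·10° lat → SW at lon 160°, lat 20°.
Square 2, 9: +2·2° lon, +9·1° lat → SW at lon 164°, lat 29°.
Subsquare j=9, c=2: +9·0.0833333° lon, +2·0.0416667° lat → SW at lon 164.75°, lat 29.0833°.
Cell spans 0.0833333° lon × 0.0416667° lat. Centre is SW corner plus half of each.
latitude 29.1042, longitude 164.7917.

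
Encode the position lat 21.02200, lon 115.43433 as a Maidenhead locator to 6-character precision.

OL71ra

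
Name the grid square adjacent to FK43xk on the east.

FK53ak

Longitude subsquare x = 23; +1 → 24, wraps to 0 = a, carry into square.
Longitude square 4; +1 → 5.
The latitude characters are unchanged.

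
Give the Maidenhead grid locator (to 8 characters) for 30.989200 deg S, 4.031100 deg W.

IF79xa62

Shift to the Maidenhead origin (180°W, 90°S): lon 175.96890, lat 59.01080.
Field: 175.96890/20 → 8 → I, 59.01080/10 → 5 → F; chars IF.
Square: 15.96890/2 → 7, 9.01080/1 → 9; chars 79.
Subsquare: 1.96890/0.0833333 → 23 → x, 0.01080/0.0416667 → 0 → a; chars xa.
Extended square: 0.05223/0.00833333 → 6, 0.01080/0.00416667 → 2; chars 62.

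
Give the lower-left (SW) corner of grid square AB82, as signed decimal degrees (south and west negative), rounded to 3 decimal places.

-78.000, -164.000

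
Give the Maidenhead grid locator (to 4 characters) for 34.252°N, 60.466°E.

MM04

Add 180° to longitude and 90° to latitude: 240.47, 124.25.
Field (20°×10°, letters A–R): 240.47/20 → 12 → M, 124.25/10 → 12 → M; chars MM.
Square (2°×1°, digits 0–9): 0.47/2 → 0, 4.25/1 → 4; chars 04.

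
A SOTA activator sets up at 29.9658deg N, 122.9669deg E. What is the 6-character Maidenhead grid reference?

Offset from 180°W / 90°S: lon 302.9669°, lat 119.9658°.
Field: 302.9669/20 → 15 → P, 119.9658/10 → 11 → L; chars PL.
Square: 2.9669/2 → 1, 9.9658/1 → 9; chars 19.
Subsquare: 0.9669/0.0833333 → 11 → l, 0.9658/0.0416667 → 23 → x; chars lx.

PL19lx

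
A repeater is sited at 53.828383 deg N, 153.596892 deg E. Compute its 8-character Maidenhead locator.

QO63tt18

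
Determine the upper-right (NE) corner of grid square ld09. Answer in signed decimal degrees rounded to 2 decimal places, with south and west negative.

Field L=11, D=3: +11·20° lon, +3·10° lat → SW at lon 40°, lat -60°.
Square 0, 9: +0·2° lon, +9·1° lat → SW at lon 40°, lat -51°.
Cell spans 2° lon × 1° lat. NE corner is SW corner plus one full cell.
latitude -50.00, longitude 42.00.

-50.00, 42.00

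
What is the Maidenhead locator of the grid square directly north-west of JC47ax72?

Longitude extended square 7; −1 → 6.
Latitude extended square 2; +1 → 3.

JC47ax63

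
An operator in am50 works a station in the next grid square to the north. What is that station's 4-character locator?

AM51

Latitude square 0; +1 → 1.
The longitude characters are unchanged.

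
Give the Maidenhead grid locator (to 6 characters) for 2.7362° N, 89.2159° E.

Shift to the Maidenhead origin (180°W, 90°S): lon 269.2159, lat 92.7362.
Field: lon ⌊269.2159/20⌋ = 13 → N; lat ⌊92.7362/10⌋ = 9 → J.
Square: lon ⌊9.2159/2⌋ = 4; lat ⌊2.7362/1⌋ = 2.
Subsquare: lon ⌊1.2159/0.0833333⌋ = 14 → o; lat ⌊0.7362/0.0416667⌋ = 17 → r.

NJ42or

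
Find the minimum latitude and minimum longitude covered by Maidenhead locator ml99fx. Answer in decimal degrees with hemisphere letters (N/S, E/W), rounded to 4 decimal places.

Field M=12, L=11: +12·20° lon, +11·10° lat → SW at lon 60°, lat 20°.
Square 9, 9: +9·2° lon, +9·1° lat → SW at lon 78°, lat 29°.
Subsquare f=5, x=23: +5·0.0833333° lon, +23·0.0416667° lat → SW at lon 78.4167°, lat 29.9583°.
latitude 29.9583° N, longitude 78.4167° E.

29.9583° N, 78.4167° E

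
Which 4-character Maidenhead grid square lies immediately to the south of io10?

IN19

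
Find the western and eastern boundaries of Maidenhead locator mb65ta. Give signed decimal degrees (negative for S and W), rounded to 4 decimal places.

73.5833, 73.6667

Field M=12, B=1: +12·20° lon, +1·10° lat → SW at lon 60°, lat -80°.
Square 6, 5: +6·2° lon, +5·1° lat → SW at lon 72°, lat -75°.
Subsquare t=19, a=0: +19·0.0833333° lon, +0·0.0416667° lat → SW at lon 73.5833°, lat -75°.
Cell spans 0.0833333° lon × 0.0416667° lat.
west 73.5833, east 73.6667.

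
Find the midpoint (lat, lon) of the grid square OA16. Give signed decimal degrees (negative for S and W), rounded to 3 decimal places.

Field O=14, A=0: +14·20° lon, +0·10° lat → SW at lon 100°, lat -90°.
Square 1, 6: +1·2° lon, +6·1° lat → SW at lon 102°, lat -84°.
Cell spans 2° lon × 1° lat. Centre is SW corner plus half of each.
latitude -83.500, longitude 103.000.

-83.500, 103.000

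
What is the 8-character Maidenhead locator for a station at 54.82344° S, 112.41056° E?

OD65ee92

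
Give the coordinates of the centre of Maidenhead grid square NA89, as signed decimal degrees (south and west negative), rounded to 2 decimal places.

-80.50, 97.00

Field N=13, A=0: +13·20° lon, +0·10° lat → SW at lon 80°, lat -90°.
Square 8, 9: +8·2° lon, +9·1° lat → SW at lon 96°, lat -81°.
Cell spans 2° lon × 1° lat. Centre is SW corner plus half of each.
latitude -80.50, longitude 97.00.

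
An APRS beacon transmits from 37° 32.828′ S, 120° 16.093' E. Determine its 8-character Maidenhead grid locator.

PF02dk28

Add 180° to longitude and 90° to latitude: 300.26822, 52.45287.
Field: 300.26822/20 → 15 → P, 52.45287/10 → 5 → F; chars PF.
Square: 0.26822/2 → 0, 2.45287/1 → 2; chars 02.
Subsquare: 0.26822/0.0833333 → 3 → d, 0.45287/0.0416667 → 10 → k; chars dk.
Extended square: 0.01822/0.00833333 → 2, 0.03620/0.00416667 → 8; chars 28.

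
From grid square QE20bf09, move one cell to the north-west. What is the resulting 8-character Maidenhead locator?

QE20ag90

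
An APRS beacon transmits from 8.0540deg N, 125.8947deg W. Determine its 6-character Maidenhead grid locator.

CJ78bb

Add 180° to longitude and 90° to latitude: 54.1053, 98.0540.
Field (20°×10°, letters A–R): 54.1053/20 → 2 → C, 98.0540/10 → 9 → J; chars CJ.
Square (2°×1°, digits 0–9): 14.1053/2 → 7, 8.0540/1 → 8; chars 78.
Subsquare (5′×2.5′, letters a–x): 0.1053/0.0833333 → 1 → b, 0.0540/0.0416667 → 1 → b; chars bb.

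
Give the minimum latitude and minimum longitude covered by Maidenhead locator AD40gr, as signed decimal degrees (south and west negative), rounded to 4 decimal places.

-59.2917, -171.5000

Field A=0, D=3: +0·20° lon, +3·10° lat → SW at lon -180°, lat -60°.
Square 4, 0: +4·2° lon, +0·1° lat → SW at lon -172°, lat -60°.
Subsquare g=6, r=17: +6·0.0833333° lon, +17·0.0416667° lat → SW at lon -171.5°, lat -59.2917°.
latitude -59.2917, longitude -171.5000.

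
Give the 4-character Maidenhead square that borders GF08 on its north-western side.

FF99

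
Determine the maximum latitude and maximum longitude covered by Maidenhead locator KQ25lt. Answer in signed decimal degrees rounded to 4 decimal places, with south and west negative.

75.8333, 25.0000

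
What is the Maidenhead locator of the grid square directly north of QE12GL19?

Latitude extended square 9; +1 → 10, wraps to 0, carry into subsquare.
Latitude subsquare l = 11; +1 → 12 = m.
The longitude characters are unchanged.

QE12gm10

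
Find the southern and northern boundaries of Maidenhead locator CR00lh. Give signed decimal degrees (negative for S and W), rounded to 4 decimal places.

80.2917, 80.3333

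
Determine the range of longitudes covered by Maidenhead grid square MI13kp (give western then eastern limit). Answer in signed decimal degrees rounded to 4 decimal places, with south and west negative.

62.8333, 62.9167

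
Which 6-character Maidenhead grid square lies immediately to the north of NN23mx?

NN24ma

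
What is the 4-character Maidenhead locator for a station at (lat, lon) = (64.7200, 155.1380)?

QP74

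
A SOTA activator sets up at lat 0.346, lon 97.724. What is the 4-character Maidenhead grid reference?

Offset from 180°W / 90°S: lon 277.72°, lat 90.35°.
Field: lon ⌊277.72/20⌋ = 13 → N; lat ⌊90.35/10⌋ = 9 → J.
Square: lon ⌊17.72/2⌋ = 8; lat ⌊0.35/1⌋ = 0.

NJ80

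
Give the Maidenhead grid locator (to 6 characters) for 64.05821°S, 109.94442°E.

OC45xw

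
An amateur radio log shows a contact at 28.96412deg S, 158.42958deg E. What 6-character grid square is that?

Offset from 180°W / 90°S: lon 338.4296°, lat 61.0359°.
Field: 338.4296/20 → 16 → Q, 61.0359/10 → 6 → G; chars QG.
Square: 18.4296/2 → 9, 1.0359/1 → 1; chars 91.
Subsquare: 0.4296/0.0833333 → 5 → f, 0.0359/0.0416667 → 0 → a; chars fa.

QG91fa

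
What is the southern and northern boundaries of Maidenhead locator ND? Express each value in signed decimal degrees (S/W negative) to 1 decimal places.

-60.0, -50.0

Field N=13, D=3: +13·20° lon, +3·10° lat → SW at lon 80°, lat -60°.
Cell spans 20° lon × 10° lat.
south -60.0, north -50.0.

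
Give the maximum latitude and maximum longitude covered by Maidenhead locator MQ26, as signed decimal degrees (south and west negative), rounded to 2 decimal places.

77.00, 66.00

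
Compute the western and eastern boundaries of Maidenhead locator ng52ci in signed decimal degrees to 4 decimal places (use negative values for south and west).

Field N=13, G=6: +13·20° lon, +6·10° lat → SW at lon 80°, lat -30°.
Square 5, 2: +5·2° lon, +2·1° lat → SW at lon 90°, lat -28°.
Subsquare c=2, i=8: +2·0.0833333° lon, +8·0.0416667° lat → SW at lon 90.1667°, lat -27.6667°.
Cell spans 0.0833333° lon × 0.0416667° lat.
west 90.1667, east 90.2500.

90.1667, 90.2500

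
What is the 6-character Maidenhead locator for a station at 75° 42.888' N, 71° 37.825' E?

Shift to the Maidenhead origin (180°W, 90°S): lon 251.6304, lat 165.7148.
Field: 251.6304/20 → 12 → M, 165.7148/10 → 16 → Q; chars MQ.
Square: 11.6304/2 → 5, 5.7148/1 → 5; chars 55.
Subsquare: 1.6304/0.0833333 → 19 → t, 0.7148/0.0416667 → 17 → r; chars tr.

MQ55tr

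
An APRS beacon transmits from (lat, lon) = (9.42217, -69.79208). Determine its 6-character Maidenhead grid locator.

FJ59ck

Add 180° to longitude and 90° to latitude: 110.2079, 99.4222.
Field: lon ⌊110.2079/20⌋ = 5 → F; lat ⌊99.4222/10⌋ = 9 → J.
Square: lon ⌊10.2079/2⌋ = 5; lat ⌊9.4222/1⌋ = 9.
Subsquare: lon ⌊0.2079/0.0833333⌋ = 2 → c; lat ⌊0.4222/0.0416667⌋ = 10 → k.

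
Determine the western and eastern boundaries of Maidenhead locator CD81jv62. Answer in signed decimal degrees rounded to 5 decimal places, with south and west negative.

Field C=2, D=3: +2·20° lon, +3·10° lat → SW at lon -140°, lat -60°.
Square 8, 1: +8·2° lon, +1·1° lat → SW at lon -124°, lat -59°.
Subsquare j=9, v=21: +9·0.0833333° lon, +21·0.0416667° lat → SW at lon -123.25°, lat -58.125°.
Extended square 6, 2: +6·0.00833333° lon, +2·0.00416667° lat → SW at lon -123.2°, lat -58.1167°.
Cell spans 0.00833333° lon × 0.00416667° lat.
west -123.20000, east -123.19167.

-123.20000, -123.19167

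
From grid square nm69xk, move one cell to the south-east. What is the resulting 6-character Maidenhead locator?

NM79aj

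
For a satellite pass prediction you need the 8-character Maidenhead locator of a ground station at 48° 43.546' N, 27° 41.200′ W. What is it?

Offset from 180°W / 90°S: lon 152.31333°, lat 138.72577°.
Field: 152.31333/20 → 7 → H, 138.72577/10 → 13 → N; chars HN.
Square: 12.31333/2 → 6, 8.72577/1 → 8; chars 68.
Subsquare: 0.31333/0.0833333 → 3 → d, 0.72577/0.0416667 → 17 → r; chars dr.
Extended square: 0.06333/0.00833333 → 7, 0.01743/0.00416667 → 4; chars 74.

HN68dr74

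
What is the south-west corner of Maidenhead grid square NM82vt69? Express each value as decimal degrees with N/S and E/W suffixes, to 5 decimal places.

32.82917° N, 97.80000° E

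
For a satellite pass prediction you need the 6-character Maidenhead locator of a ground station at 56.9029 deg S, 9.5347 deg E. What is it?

JD43sc

Shift to the Maidenhead origin (180°W, 90°S): lon 189.5347, lat 33.0971.
Field (20°×10°, letters A–R): 189.5347/20 → 9 → J, 33.0971/10 → 3 → D; chars JD.
Square (2°×1°, digits 0–9): 9.5347/2 → 4, 3.0971/1 → 3; chars 43.
Subsquare (5′×2.5′, letters a–x): 1.5347/0.0833333 → 18 → s, 0.0971/0.0416667 → 2 → c; chars sc.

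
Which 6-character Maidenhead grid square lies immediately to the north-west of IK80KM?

Longitude subsquare k = 10; −1 → 9 = j.
Latitude subsquare m = 12; +1 → 13 = n.

IK80jn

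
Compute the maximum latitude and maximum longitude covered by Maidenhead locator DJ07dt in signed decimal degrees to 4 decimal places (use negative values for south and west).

7.8333, -119.6667

Field D=3, J=9: +3·20° lon, +9·10° lat → SW at lon -120°, lat 0°.
Square 0, 7: +0·2° lon, +7·1° lat → SW at lon -120°, lat 7°.
Subsquare d=3, t=19: +3·0.0833333° lon, +19·0.0416667° lat → SW at lon -119.75°, lat 7.79167°.
Cell spans 0.0833333° lon × 0.0416667° lat. NE corner is SW corner plus one full cell.
latitude 7.8333, longitude -119.6667.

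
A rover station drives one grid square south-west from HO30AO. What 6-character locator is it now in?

Longitude subsquare a = 0; −1 → -1, wraps to 23 = x, carry into square.
Longitude square 3; −1 → 2.
Latitude subsquare o = 14; −1 → 13 = n.

HO20xn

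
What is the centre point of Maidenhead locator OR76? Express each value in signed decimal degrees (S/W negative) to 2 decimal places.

Field O=14, R=17: +14·20° lon, +17·10° lat → SW at lon 100°, lat 80°.
Square 7, 6: +7·2° lon, +6·1° lat → SW at lon 114°, lat 86°.
Cell spans 2° lon × 1° lat. Centre is SW corner plus half of each.
latitude 86.50, longitude 115.00.

86.50, 115.00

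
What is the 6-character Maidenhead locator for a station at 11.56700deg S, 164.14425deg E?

Add 180° to longitude and 90° to latitude: 344.1442, 78.4330.
Field (20°×10°, letters A–R): 344.1442/20 → 17 → R, 78.4330/10 → 7 → H; chars RH.
Square (2°×1°, digits 0–9): 4.1442/2 → 2, 8.4330/1 → 8; chars 28.
Subsquare (5′×2.5′, letters a–x): 0.1442/0.0833333 → 1 → b, 0.4330/0.0416667 → 10 → k; chars bk.

RH28bk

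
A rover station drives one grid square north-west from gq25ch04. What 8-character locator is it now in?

GQ25bh95

Longitude extended square 0; −1 → -1, wraps to 9, carry into subsquare.
Longitude subsquare c = 2; −1 → 1 = b.
Latitude extended square 4; +1 → 5.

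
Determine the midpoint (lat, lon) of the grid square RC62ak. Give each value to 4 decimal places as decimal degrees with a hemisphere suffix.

67.5625° S, 172.0417° E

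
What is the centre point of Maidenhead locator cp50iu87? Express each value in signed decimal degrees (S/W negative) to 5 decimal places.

60.86458, -129.26250

Field C=2, P=15: +2·20° lon, +15·10° lat → SW at lon -140°, lat 60°.
Square 5, 0: +5·2° lon, +0·1° lat → SW at lon -130°, lat 60°.
Subsquare i=8, u=20: +8·0.0833333° lon, +20·0.0416667° lat → SW at lon -129.333°, lat 60.8333°.
Extended square 8, 7: +8·0.00833333° lon, +7·0.00416667° lat → SW at lon -129.267°, lat 60.8625°.
Cell spans 0.00833333° lon × 0.00416667° lat. Centre is SW corner plus half of each.
latitude 60.86458, longitude -129.26250.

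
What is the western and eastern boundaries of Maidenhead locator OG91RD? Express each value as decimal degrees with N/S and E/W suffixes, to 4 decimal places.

Field O=14, G=6: +14·20° lon, +6·10° lat → SW at lon 100°, lat -30°.
Square 9, 1: +9·2° lon, +1·1° lat → SW at lon 118°, lat -29°.
Subsquare r=17, d=3: +17·0.0833333° lon, +3·0.0416667° lat → SW at lon 119.417°, lat -28.875°.
Cell spans 0.0833333° lon × 0.0416667° lat.
west 119.4167° E, east 119.5000° E.

119.4167° E, 119.5000° E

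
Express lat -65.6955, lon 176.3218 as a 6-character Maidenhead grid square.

Offset from 180°W / 90°S: lon 356.3218°, lat 24.3045°.
Field: 356.3218/20 → 17 → R, 24.3045/10 → 2 → C; chars RC.
Square: 16.3218/2 → 8, 4.3045/1 → 4; chars 84.
Subsquare: 0.3218/0.0833333 → 3 → d, 0.3045/0.0416667 → 7 → h; chars dh.

RC84dh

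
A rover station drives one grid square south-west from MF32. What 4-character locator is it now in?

MF21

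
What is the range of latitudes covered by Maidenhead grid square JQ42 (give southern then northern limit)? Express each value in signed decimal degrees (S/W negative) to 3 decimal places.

Field J=9, Q=16: +9·20° lon, +16·10° lat → SW at lon 0°, lat 70°.
Square 4, 2: +4·2° lon, +2·1° lat → SW at lon 8°, lat 72°.
Cell spans 2° lon × 1° lat.
south 72.000, north 73.000.

72.000, 73.000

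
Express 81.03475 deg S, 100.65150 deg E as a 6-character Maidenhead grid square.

OA08hx

Offset from 180°W / 90°S: lon 280.6515°, lat 8.9652°.
Field (20°×10°, letters A–R): lon ⌊280.6515/20⌋ = 14 → O; lat ⌊8.9652/10⌋ = 0 → A.
Square (2°×1°, digits 0–9): lon ⌊0.6515/2⌋ = 0; lat ⌊8.9652/1⌋ = 8.
Subsquare (5′×2.5′, letters a–x): lon ⌊0.6515/0.0833333⌋ = 7 → h; lat ⌊0.9652/0.0416667⌋ = 23 → x.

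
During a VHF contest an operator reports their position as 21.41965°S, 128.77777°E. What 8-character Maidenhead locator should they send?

PG48jn39

Offset from 180°W / 90°S: lon 308.77777°, lat 68.58035°.
Field: 308.77777/20 → 15 → P, 68.58035/10 → 6 → G; chars PG.
Square: 8.77777/2 → 4, 8.58035/1 → 8; chars 48.
Subsquare: 0.77777/0.0833333 → 9 → j, 0.58035/0.0416667 → 13 → n; chars jn.
Extended square: 0.02777/0.00833333 → 3, 0.03868/0.00416667 → 9; chars 39.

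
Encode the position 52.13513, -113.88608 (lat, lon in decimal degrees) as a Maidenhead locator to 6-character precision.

DO32bd

Add 180° to longitude and 90° to latitude: 66.1139, 142.1351.
Field: 66.1139/20 → 3 → D, 142.1351/10 → 14 → O; chars DO.
Square: 6.1139/2 → 3, 2.1351/1 → 2; chars 32.
Subsquare: 0.1139/0.0833333 → 1 → b, 0.1351/0.0416667 → 3 → d; chars bd.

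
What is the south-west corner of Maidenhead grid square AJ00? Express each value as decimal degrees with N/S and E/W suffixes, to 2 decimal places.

Field A=0, J=9: +0·20° lon, +9·10° lat → SW at lon -180°, lat 0°.
Square 0, 0: +0·2° lon, +0·1° lat → SW at lon -180°, lat 0°.
latitude 0.00° N, longitude 180.00° W.

0.00° N, 180.00° W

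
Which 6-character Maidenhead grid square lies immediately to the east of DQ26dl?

DQ26el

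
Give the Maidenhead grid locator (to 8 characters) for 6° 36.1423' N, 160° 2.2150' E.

Add 180° to longitude and 90° to latitude: 340.03692, 96.60237.
Field (20°×10°, letters A–R): lon ⌊340.03692/20⌋ = 17 → R; lat ⌊96.60237/10⌋ = 9 → J.
Square (2°×1°, digits 0–9): lon ⌊0.03692/2⌋ = 0; lat ⌊6.60237/1⌋ = 6.
Subsquare (5′×2.5′, letters a–x): lon ⌊0.03692/0.0833333⌋ = 0 → a; lat ⌊0.60237/0.0416667⌋ = 14 → o.
Extended square (30″×15″, digits 0–9): lon ⌊0.03692/0.00833333⌋ = 4; lat ⌊0.01904/0.00416667⌋ = 4.

RJ06ao44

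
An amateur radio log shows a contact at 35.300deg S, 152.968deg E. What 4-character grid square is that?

Add 180° to longitude and 90° to latitude: 332.97, 54.70.
Field: 332.97/20 → 16 → Q, 54.70/10 → 5 → F; chars QF.
Square: 12.97/2 → 6, 4.70/1 → 4; chars 64.

QF64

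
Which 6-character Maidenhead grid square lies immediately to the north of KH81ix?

KH82ia

Latitude subsquare x = 23; +1 → 24, wraps to 0 = a, carry into square.
Latitude square 1; +1 → 2.
The longitude characters are unchanged.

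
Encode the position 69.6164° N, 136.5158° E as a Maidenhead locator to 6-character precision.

Add 180° to longitude and 90° to latitude: 316.5158, 159.6164.
Field (20°×10°, letters A–R): 316.5158/20 → 15 → P, 159.6164/10 → 15 → P; chars PP.
Square (2°×1°, digits 0–9): 16.5158/2 → 8, 9.6164/1 → 9; chars 89.
Subsquare (5′×2.5′, letters a–x): 0.5158/0.0833333 → 6 → g, 0.6164/0.0416667 → 14 → o; chars go.

PP89go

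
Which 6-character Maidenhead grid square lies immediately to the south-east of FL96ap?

Longitude subsquare a = 0; +1 → 1 = b.
Latitude subsquare p = 15; −1 → 14 = o.

FL96bo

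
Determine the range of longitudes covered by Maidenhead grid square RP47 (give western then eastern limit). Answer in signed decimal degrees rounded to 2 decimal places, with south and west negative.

168.00, 170.00

Field R=17, P=15: +17·20° lon, +15·10° lat → SW at lon 160°, lat 60°.
Square 4, 7: +4·2° lon, +7·1° lat → SW at lon 168°, lat 67°.
Cell spans 2° lon × 1° lat.
west 168.00, east 170.00.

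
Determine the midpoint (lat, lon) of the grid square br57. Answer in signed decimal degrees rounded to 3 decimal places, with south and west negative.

Field B=1, R=17: +1·20° lon, +17·10° lat → SW at lon -160°, lat 80°.
Square 5, 7: +5·2° lon, +7·1° lat → SW at lon -150°, lat 87°.
Cell spans 2° lon × 1° lat. Centre is SW corner plus half of each.
latitude 87.500, longitude -149.000.

87.500, -149.000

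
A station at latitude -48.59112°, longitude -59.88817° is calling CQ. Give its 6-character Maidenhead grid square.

GE01bj

Offset from 180°W / 90°S: lon 120.1118°, lat 41.4089°.
Field (20°×10°, letters A–R): lon ⌊120.1118/20⌋ = 6 → G; lat ⌊41.4089/10⌋ = 4 → E.
Square (2°×1°, digits 0–9): lon ⌊0.1118/2⌋ = 0; lat ⌊1.4089/1⌋ = 1.
Subsquare (5′×2.5′, letters a–x): lon ⌊0.1118/0.0833333⌋ = 1 → b; lat ⌊0.4089/0.0416667⌋ = 9 → j.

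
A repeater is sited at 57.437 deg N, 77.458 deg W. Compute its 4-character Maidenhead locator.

Shift to the Maidenhead origin (180°W, 90°S): lon 102.54, lat 147.44.
Field: 102.54/20 → 5 → F, 147.44/10 → 14 → O; chars FO.
Square: 2.54/2 → 1, 7.44/1 → 7; chars 17.

FO17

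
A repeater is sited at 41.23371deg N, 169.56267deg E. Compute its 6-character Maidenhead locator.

Shift to the Maidenhead origin (180°W, 90°S): lon 349.5627, lat 131.2337.
Field (20°×10°, letters A–R): lon ⌊349.5627/20⌋ = 17 → R; lat ⌊131.2337/10⌋ = 13 → N.
Square (2°×1°, digits 0–9): lon ⌊9.5627/2⌋ = 4; lat ⌊1.2337/1⌋ = 1.
Subsquare (5′×2.5′, letters a–x): lon ⌊1.5627/0.0833333⌋ = 18 → s; lat ⌊0.2337/0.0416667⌋ = 5 → f.

RN41sf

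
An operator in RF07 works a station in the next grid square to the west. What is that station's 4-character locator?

QF97

Longitude square 0; −1 → -1, wraps to 9, carry into field.
Longitude field R = 17; −1 → 16 = Q.
The latitude characters are unchanged.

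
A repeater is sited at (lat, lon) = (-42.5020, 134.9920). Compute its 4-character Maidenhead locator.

PE77

Shift to the Maidenhead origin (180°W, 90°S): lon 314.99, lat 47.50.
Field (20°×10°, letters A–R): 314.99/20 → 15 → P, 47.50/10 → 4 → E; chars PE.
Square (2°×1°, digits 0–9): 14.99/2 → 7, 7.50/1 → 7; chars 77.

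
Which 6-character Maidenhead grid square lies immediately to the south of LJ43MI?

Latitude subsquare i = 8; −1 → 7 = h.
The longitude characters are unchanged.

LJ43mh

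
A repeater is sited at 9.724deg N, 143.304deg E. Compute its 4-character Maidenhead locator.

QJ19

Add 180° to longitude and 90° to latitude: 323.30, 99.72.
Field: 323.30/20 → 16 → Q, 99.72/10 → 9 → J; chars QJ.
Square: 3.30/2 → 1, 9.72/1 → 9; chars 19.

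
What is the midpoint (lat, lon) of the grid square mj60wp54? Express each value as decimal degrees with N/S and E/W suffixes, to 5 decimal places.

Field M=12, J=9: +12·20° lon, +9·10° lat → SW at lon 60°, lat 0°.
Square 6, 0: +6·2° lon, +0·1° lat → SW at lon 72°, lat 0°.
Subsquare w=22, p=15: +22·0.0833333° lon, +15·0.0416667° lat → SW at lon 73.8333°, lat 0.625°.
Extended square 5, 4: +5·0.00833333° lon, +4·0.00416667° lat → SW at lon 73.875°, lat 0.641667°.
Cell spans 0.00833333° lon × 0.00416667° lat. Centre is SW corner plus half of each.
latitude 0.64375° N, longitude 73.87917° E.

0.64375° N, 73.87917° E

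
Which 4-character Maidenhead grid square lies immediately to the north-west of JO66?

Longitude square 6; −1 → 5.
Latitude square 6; +1 → 7.

JO57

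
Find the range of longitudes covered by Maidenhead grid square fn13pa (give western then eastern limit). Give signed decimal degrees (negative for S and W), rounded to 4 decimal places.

-76.7500, -76.6667

Field F=5, N=13: +5·20° lon, +13·10° lat → SW at lon -80°, lat 40°.
Square 1, 3: +1·2° lon, +3·1° lat → SW at lon -78°, lat 43°.
Subsquare p=15, a=0: +15·0.0833333° lon, +0·0.0416667° lat → SW at lon -76.75°, lat 43°.
Cell spans 0.0833333° lon × 0.0416667° lat.
west -76.7500, east -76.6667.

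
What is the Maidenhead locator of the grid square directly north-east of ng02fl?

Longitude subsquare f = 5; +1 → 6 = g.
Latitude subsquare l = 11; +1 → 12 = m.

NG02gm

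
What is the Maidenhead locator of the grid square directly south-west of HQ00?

Longitude square 0; −1 → -1, wraps to 9, carry into field.
Longitude field H = 7; −1 → 6 = G.
Latitude square 0; −1 → -1, wraps to 9, carry into field.
Latitude field Q = 16; −1 → 15 = P.

GP99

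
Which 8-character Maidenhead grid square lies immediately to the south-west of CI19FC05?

Longitude extended square 0; −1 → -1, wraps to 9, carry into subsquare.
Longitude subsquare f = 5; −1 → 4 = e.
Latitude extended square 5; −1 → 4.

CI19ec94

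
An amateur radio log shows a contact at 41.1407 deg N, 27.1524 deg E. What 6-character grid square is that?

KN31nd

Offset from 180°W / 90°S: lon 207.1524°, lat 131.1407°.
Field: lon ⌊207.1524/20⌋ = 10 → K; lat ⌊131.1407/10⌋ = 13 → N.
Square: lon ⌊7.1524/2⌋ = 3; lat ⌊1.1407/1⌋ = 1.
Subsquare: lon ⌊1.1524/0.0833333⌋ = 13 → n; lat ⌊0.1407/0.0416667⌋ = 3 → d.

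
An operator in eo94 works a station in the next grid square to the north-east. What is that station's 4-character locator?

FO05

Longitude square 9; +1 → 10, wraps to 0, carry into field.
Longitude field E = 4; +1 → 5 = F.
Latitude square 4; +1 → 5.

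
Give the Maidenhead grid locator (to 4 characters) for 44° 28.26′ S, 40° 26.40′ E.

LE05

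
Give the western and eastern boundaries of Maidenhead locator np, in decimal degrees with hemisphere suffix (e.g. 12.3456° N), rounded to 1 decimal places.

Field N=13, P=15: +13·20° lon, +15·10° lat → SW at lon 80°, lat 60°.
Cell spans 20° lon × 10° lat.
west 80.0° E, east 100.0° E.

80.0° E, 100.0° E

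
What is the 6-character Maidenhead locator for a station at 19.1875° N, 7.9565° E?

JK39xe

Shift to the Maidenhead origin (180°W, 90°S): lon 187.9565, lat 109.1875.
Field: 187.9565/20 → 9 → J, 109.1875/10 → 10 → K; chars JK.
Square: 7.9565/2 → 3, 9.1875/1 → 9; chars 39.
Subsquare: 1.9565/0.0833333 → 23 → x, 0.1875/0.0416667 → 4 → e; chars xe.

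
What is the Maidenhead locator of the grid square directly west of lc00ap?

KC90xp

Longitude subsquare a = 0; −1 → -1, wraps to 23 = x, carry into square.
Longitude square 0; −1 → -1, wraps to 9, carry into field.
Longitude field L = 11; −1 → 10 = K.
The latitude characters are unchanged.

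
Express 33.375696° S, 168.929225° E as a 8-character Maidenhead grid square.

Add 180° to longitude and 90° to latitude: 348.92922, 56.62430.
Field: lon ⌊348.92922/20⌋ = 17 → R; lat ⌊56.62430/10⌋ = 5 → F.
Square: lon ⌊8.92922/2⌋ = 4; lat ⌊6.62430/1⌋ = 6.
Subsquare: lon ⌊0.92922/0.0833333⌋ = 11 → l; lat ⌊0.62430/0.0416667⌋ = 14 → o.
Extended square: lon ⌊0.01256/0.00833333⌋ = 1; lat ⌊0.04097/0.00416667⌋ = 9.

RF46lo19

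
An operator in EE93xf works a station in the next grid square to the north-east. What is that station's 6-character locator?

FE03ag

Longitude subsquare x = 23; +1 → 24, wraps to 0 = a, carry into square.
Longitude square 9; +1 → 10, wraps to 0, carry into field.
Longitude field E = 4; +1 → 5 = F.
Latitude subsquare f = 5; +1 → 6 = g.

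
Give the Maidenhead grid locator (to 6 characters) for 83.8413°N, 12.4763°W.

IR33su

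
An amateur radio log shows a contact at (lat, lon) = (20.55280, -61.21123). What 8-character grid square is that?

FL90jn42

Shift to the Maidenhead origin (180°W, 90°S): lon 118.78877, lat 110.55280.
Field: lon ⌊118.78877/20⌋ = 5 → F; lat ⌊110.55280/10⌋ = 11 → L.
Square: lon ⌊18.78877/2⌋ = 9; lat ⌊0.55280/1⌋ = 0.
Subsquare: lon ⌊0.78877/0.0833333⌋ = 9 → j; lat ⌊0.55280/0.0416667⌋ = 13 → n.
Extended square: lon ⌊0.03877/0.00833333⌋ = 4; lat ⌊0.01113/0.00416667⌋ = 2.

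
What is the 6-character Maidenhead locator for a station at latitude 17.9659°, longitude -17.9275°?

Add 180° to longitude and 90° to latitude: 162.0725, 107.9659.
Field: 162.0725/20 → 8 → I, 107.9659/10 → 10 → K; chars IK.
Square: 2.0725/2 → 1, 7.9659/1 → 7; chars 17.
Subsquare: 0.0725/0.0833333 → 0 → a, 0.9659/0.0416667 → 23 → x; chars ax.

IK17ax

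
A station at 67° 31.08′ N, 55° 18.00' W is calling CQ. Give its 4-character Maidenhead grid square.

Add 180° to longitude and 90° to latitude: 124.70, 157.52.
Field: lon ⌊124.70/20⌋ = 6 → G; lat ⌊157.52/10⌋ = 15 → P.
Square: lon ⌊4.70/2⌋ = 2; lat ⌊7.52/1⌋ = 7.

GP27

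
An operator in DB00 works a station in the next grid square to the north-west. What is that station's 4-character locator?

Longitude square 0; −1 → -1, wraps to 9, carry into field.
Longitude field D = 3; −1 → 2 = C.
Latitude square 0; +1 → 1.

CB91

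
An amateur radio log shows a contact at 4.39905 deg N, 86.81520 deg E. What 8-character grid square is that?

NJ34jj75

Shift to the Maidenhead origin (180°W, 90°S): lon 266.81520, lat 94.39905.
Field (20°×10°, letters A–R): 266.81520/20 → 13 → N, 94.39905/10 → 9 → J; chars NJ.
Square (2°×1°, digits 0–9): 6.81520/2 → 3, 4.39905/1 → 4; chars 34.
Subsquare (5′×2.5′, letters a–x): 0.81520/0.0833333 → 9 → j, 0.39905/0.0416667 → 9 → j; chars jj.
Extended square (30″×15″, digits 0–9): 0.06520/0.00833333 → 7, 0.02405/0.00416667 → 5; chars 75.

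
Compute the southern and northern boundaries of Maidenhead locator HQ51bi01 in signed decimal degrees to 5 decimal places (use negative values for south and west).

71.33750, 71.34167

Field H=7, Q=16: +7·20° lon, +16·10° lat → SW at lon -40°, lat 70°.
Square 5, 1: +5·2° lon, +1·1° lat → SW at lon -30°, lat 71°.
Subsquare b=1, i=8: +1·0.0833333° lon, +8·0.0416667° lat → SW at lon -29.9167°, lat 71.3333°.
Extended square 0, 1: +0·0.00833333° lon, +1·0.00416667° lat → SW at lon -29.9167°, lat 71.3375°.
Cell spans 0.00833333° lon × 0.00416667° lat.
south 71.33750, north 71.34167.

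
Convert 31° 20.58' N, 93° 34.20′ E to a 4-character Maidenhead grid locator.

NM61

Offset from 180°W / 90°S: lon 273.57°, lat 121.34°.
Field: 273.57/20 → 13 → N, 121.34/10 → 12 → M; chars NM.
Square: 13.57/2 → 6, 1.34/1 → 1; chars 61.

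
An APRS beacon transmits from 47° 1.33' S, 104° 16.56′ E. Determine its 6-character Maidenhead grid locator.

OE22dx

Shift to the Maidenhead origin (180°W, 90°S): lon 284.2760, lat 42.9778.
Field (20°×10°, letters A–R): lon ⌊284.2760/20⌋ = 14 → O; lat ⌊42.9778/10⌋ = 4 → E.
Square (2°×1°, digits 0–9): lon ⌊4.2760/2⌋ = 2; lat ⌊2.9778/1⌋ = 2.
Subsquare (5′×2.5′, letters a–x): lon ⌊0.2760/0.0833333⌋ = 3 → d; lat ⌊0.9778/0.0416667⌋ = 23 → x.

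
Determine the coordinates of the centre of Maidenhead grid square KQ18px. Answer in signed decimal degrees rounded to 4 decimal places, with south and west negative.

Field K=10, Q=16: +10·20° lon, +16·10° lat → SW at lon 20°, lat 70°.
Square 1, 8: +1·2° lon, +8·1° lat → SW at lon 22°, lat 78°.
Subsquare p=15, x=23: +15·0.0833333° lon, +23·0.0416667° lat → SW at lon 23.25°, lat 78.9583°.
Cell spans 0.0833333° lon × 0.0416667° lat. Centre is SW corner plus half of each.
latitude 78.9792, longitude 23.2917.

78.9792, 23.2917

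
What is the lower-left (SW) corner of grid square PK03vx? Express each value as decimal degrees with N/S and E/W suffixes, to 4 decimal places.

13.9583° N, 121.7500° E

Field P=15, K=10: +15·20° lon, +10·10° lat → SW at lon 120°, lat 10°.
Square 0, 3: +0·2° lon, +3·1° lat → SW at lon 120°, lat 13°.
Subsquare v=21, x=23: +21·0.0833333° lon, +23·0.0416667° lat → SW at lon 121.75°, lat 13.9583°.
latitude 13.9583° N, longitude 121.7500° E.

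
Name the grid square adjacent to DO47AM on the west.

Longitude subsquare a = 0; −1 → -1, wraps to 23 = x, carry into square.
Longitude square 4; −1 → 3.
The latitude characters are unchanged.

DO37xm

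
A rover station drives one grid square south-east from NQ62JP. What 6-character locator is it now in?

NQ62ko

Longitude subsquare j = 9; +1 → 10 = k.
Latitude subsquare p = 15; −1 → 14 = o.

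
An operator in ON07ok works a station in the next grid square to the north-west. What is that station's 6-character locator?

ON07nl

Longitude subsquare o = 14; −1 → 13 = n.
Latitude subsquare k = 10; +1 → 11 = l.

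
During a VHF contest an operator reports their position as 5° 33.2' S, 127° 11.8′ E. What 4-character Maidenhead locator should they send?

Offset from 180°W / 90°S: lon 307.20°, lat 84.45°.
Field: lon ⌊307.20/20⌋ = 15 → P; lat ⌊84.45/10⌋ = 8 → I.
Square: lon ⌊7.20/2⌋ = 3; lat ⌊4.45/1⌋ = 4.

PI34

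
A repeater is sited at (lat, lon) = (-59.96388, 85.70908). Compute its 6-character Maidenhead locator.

ND20ua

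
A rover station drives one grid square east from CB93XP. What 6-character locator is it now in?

DB03ap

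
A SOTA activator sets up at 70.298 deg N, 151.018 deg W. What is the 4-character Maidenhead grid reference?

Shift to the Maidenhead origin (180°W, 90°S): lon 28.98, lat 160.30.
Field: lon ⌊28.98/20⌋ = 1 → B; lat ⌊160.30/10⌋ = 16 → Q.
Square: lon ⌊8.98/2⌋ = 4; lat ⌊0.30/1⌋ = 0.

BQ40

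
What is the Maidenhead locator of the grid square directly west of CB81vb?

CB81ub

Longitude subsquare v = 21; −1 → 20 = u.
The latitude characters are unchanged.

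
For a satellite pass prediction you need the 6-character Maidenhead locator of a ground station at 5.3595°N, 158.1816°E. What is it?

Shift to the Maidenhead origin (180°W, 90°S): lon 338.1816, lat 95.3595.
Field: 338.1816/20 → 16 → Q, 95.3595/10 → 9 → J; chars QJ.
Square: 18.1816/2 → 9, 5.3595/1 → 5; chars 95.
Subsquare: 0.1816/0.0833333 → 2 → c, 0.3595/0.0416667 → 8 → i; chars ci.

QJ95ci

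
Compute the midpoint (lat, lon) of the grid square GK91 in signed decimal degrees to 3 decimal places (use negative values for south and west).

Field G=6, K=10: +6·20° lon, +10·10° lat → SW at lon -60°, lat 10°.
Square 9, 1: +9·2° lon, +1·1° lat → SW at lon -42°, lat 11°.
Cell spans 2° lon × 1° lat. Centre is SW corner plus half of each.
latitude 11.500, longitude -41.000.

11.500, -41.000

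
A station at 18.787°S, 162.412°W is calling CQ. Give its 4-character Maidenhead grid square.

AH81

Offset from 180°W / 90°S: lon 17.59°, lat 71.21°.
Field (20°×10°, letters A–R): lon ⌊17.59/20⌋ = 0 → A; lat ⌊71.21/10⌋ = 7 → H.
Square (2°×1°, digits 0–9): lon ⌊17.59/2⌋ = 8; lat ⌊1.21/1⌋ = 1.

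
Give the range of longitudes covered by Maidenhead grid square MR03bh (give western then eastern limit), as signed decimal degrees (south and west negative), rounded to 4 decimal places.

Field M=12, R=17: +12·20° lon, +17·10° lat → SW at lon 60°, lat 80°.
Square 0, 3: +0·2° lon, +3·1° lat → SW at lon 60°, lat 83°.
Subsquare b=1, h=7: +1·0.0833333° lon, +7·0.0416667° lat → SW at lon 60.0833°, lat 83.2917°.
Cell spans 0.0833333° lon × 0.0416667° lat.
west 60.0833, east 60.1667.

60.0833, 60.1667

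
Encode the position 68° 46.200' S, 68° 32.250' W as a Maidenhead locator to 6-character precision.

FC51rf

Shift to the Maidenhead origin (180°W, 90°S): lon 111.4625, lat 21.2300.
Field (20°×10°, letters A–R): 111.4625/20 → 5 → F, 21.2300/10 → 2 → C; chars FC.
Square (2°×1°, digits 0–9): 11.4625/2 → 5, 1.2300/1 → 1; chars 51.
Subsquare (5′×2.5′, letters a–x): 1.4625/0.0833333 → 17 → r, 0.2300/0.0416667 → 5 → f; chars rf.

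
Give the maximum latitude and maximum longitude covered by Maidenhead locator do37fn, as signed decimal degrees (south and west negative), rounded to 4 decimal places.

57.5833, -113.5000

Field D=3, O=14: +3·20° lon, +14·10° lat → SW at lon -120°, lat 50°.
Square 3, 7: +3·2° lon, +7·1° lat → SW at lon -114°, lat 57°.
Subsquare f=5, n=13: +5·0.0833333° lon, +13·0.0416667° lat → SW at lon -113.583°, lat 57.5417°.
Cell spans 0.0833333° lon × 0.0416667° lat. NE corner is SW corner plus one full cell.
latitude 57.5833, longitude -113.5000.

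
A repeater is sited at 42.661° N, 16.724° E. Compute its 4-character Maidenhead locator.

JN82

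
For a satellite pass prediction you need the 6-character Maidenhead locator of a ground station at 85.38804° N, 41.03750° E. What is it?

LR05mj

Offset from 180°W / 90°S: lon 221.0375°, lat 175.3880°.
Field: lon ⌊221.0375/20⌋ = 11 → L; lat ⌊175.3880/10⌋ = 17 → R.
Square: lon ⌊1.0375/2⌋ = 0; lat ⌊5.3880/1⌋ = 5.
Subsquare: lon ⌊1.0375/0.0833333⌋ = 12 → m; lat ⌊0.3880/0.0416667⌋ = 9 → j.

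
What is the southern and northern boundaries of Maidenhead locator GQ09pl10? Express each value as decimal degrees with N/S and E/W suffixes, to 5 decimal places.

79.45833° N, 79.46250° N

Field G=6, Q=16: +6·20° lon, +16·10° lat → SW at lon -60°, lat 70°.
Square 0, 9: +0·2° lon, +9·1° lat → SW at lon -60°, lat 79°.
Subsquare p=15, l=11: +15·0.0833333° lon, +11·0.0416667° lat → SW at lon -58.75°, lat 79.4583°.
Extended square 1, 0: +1·0.00833333° lon, +0·0.00416667° lat → SW at lon -58.7417°, lat 79.4583°.
Cell spans 0.00833333° lon × 0.00416667° lat.
south 79.45833° N, north 79.46250° N.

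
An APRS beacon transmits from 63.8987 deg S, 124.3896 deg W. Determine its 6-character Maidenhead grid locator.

CC76tc

Offset from 180°W / 90°S: lon 55.6104°, lat 26.1013°.
Field: lon ⌊55.6104/20⌋ = 2 → C; lat ⌊26.1013/10⌋ = 2 → C.
Square: lon ⌊15.6104/2⌋ = 7; lat ⌊6.1013/1⌋ = 6.
Subsquare: lon ⌊1.6104/0.0833333⌋ = 19 → t; lat ⌊0.1013/0.0416667⌋ = 2 → c.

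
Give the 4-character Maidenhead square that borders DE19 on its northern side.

Latitude square 9; +1 → 10, wraps to 0, carry into field.
Latitude field E = 4; +1 → 5 = F.
The longitude characters are unchanged.

DF10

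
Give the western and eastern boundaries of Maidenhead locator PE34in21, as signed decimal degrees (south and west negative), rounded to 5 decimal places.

Field P=15, E=4: +15·20° lon, +4·10° lat → SW at lon 120°, lat -50°.
Square 3, 4: +3·2° lon, +4·1° lat → SW at lon 126°, lat -46°.
Subsquare i=8, n=13: +8·0.0833333° lon, +13·0.0416667° lat → SW at lon 126.667°, lat -45.4583°.
Extended square 2, 1: +2·0.00833333° lon, +1·0.00416667° lat → SW at lon 126.683°, lat -45.4542°.
Cell spans 0.00833333° lon × 0.00416667° lat.
west 126.68333, east 126.69167.

126.68333, 126.69167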